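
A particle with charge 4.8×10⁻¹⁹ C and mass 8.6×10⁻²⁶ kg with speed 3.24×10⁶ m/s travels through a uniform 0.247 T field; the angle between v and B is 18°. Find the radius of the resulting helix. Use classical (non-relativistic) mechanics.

v⊥ = v sinθ = 3.24×10⁶·sin18° ≈ 1.001×10⁶ m/s.
r = m v⊥/(|q|B) = (8.6×10⁻²⁶)(1.001×10⁶)/((4.8×10⁻¹⁹)(0.247)) ≈ 0.726 m.

r ≈ 0.726 m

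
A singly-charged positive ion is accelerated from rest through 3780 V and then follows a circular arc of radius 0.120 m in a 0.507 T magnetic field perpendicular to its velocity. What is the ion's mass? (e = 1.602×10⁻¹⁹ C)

Combine |q|V = ½mv² and r = mv/(|q|B): eliminate v to get m = qB²r²/(2V).
m = (1.602×10⁻¹⁹)(0.507)²(0.120)²/(2·3780) ≈ 7.84×10⁻²⁶ kg.

m ≈ 7.84×10⁻²⁶ kg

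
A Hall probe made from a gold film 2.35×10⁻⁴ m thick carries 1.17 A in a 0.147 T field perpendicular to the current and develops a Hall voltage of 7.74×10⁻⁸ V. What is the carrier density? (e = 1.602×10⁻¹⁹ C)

n ≈ 5.90×10²⁸ m⁻³

From V_H = IB/(n e t), n = IB/(V_H e t).
n = (1.17)(0.147)/((7.74×10⁻⁸)(1.602×10⁻¹⁹)(2.35×10⁻⁴)) ≈ 5.90×10²⁸ m⁻³.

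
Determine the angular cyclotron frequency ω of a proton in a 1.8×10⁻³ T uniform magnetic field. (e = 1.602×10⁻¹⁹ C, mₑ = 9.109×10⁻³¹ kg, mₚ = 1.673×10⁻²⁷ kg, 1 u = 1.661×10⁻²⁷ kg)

ω ≈ 1.7×10⁵ rad/s

ω = |q|B/m.
ω = (1.602×10⁻¹⁹)(1.8×10⁻³)/1.673×10⁻²⁷ ≈ 1.7×10⁵ rad/s.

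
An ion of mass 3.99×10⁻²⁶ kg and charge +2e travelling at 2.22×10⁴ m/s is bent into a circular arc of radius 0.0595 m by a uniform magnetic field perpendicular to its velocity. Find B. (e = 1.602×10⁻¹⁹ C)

From |q|vB = mv²/r, B = mv/(|q|r).
B = (3.99×10⁻²⁶)(2.22×10⁴)/((3.204×10⁻¹⁹)(0.0595)) ≈ 0.0465 T.

B ≈ 0.0465 T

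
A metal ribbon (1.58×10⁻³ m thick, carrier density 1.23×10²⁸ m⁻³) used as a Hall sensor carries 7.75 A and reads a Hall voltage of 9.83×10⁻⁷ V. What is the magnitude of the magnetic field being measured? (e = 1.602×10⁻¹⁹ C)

From V_H = IB/(n e t), B = V_H n e t / I.
B = (9.83×10⁻⁷)(1.23×10²⁸)(1.602×10⁻¹⁹)(1.58×10⁻³)/7.75 ≈ 0.395 T.

B ≈ 0.395 T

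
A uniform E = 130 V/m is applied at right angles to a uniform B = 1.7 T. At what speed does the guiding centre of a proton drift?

v_d ≈ 76 m/s

The E×B drift speed is v_d = E/B.
v_d = 130/1.7 = 76 m/s.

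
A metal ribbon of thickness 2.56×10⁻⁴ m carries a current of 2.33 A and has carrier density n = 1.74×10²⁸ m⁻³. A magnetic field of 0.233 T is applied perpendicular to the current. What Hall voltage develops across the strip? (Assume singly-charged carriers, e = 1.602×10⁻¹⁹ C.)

V_H ≈ 7.61×10⁻⁷ V

V_H = IB/(n e t).
V_H = (2.33)(0.233)/((1.74×10²⁸)(1.602×10⁻¹⁹)(2.56×10⁻⁴)) ≈ 7.61×10⁻⁷ V.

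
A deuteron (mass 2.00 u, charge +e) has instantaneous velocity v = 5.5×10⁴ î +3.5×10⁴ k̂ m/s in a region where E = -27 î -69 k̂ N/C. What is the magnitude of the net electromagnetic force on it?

|F| ≈ 1.19×10⁻¹⁷ N

Only an electric field acts, so F = qE = (1.602×10⁻¹⁹ C)·(-27.0, 0, -69.0) = (-4.33×10⁻¹⁸, 0, -1.11×10⁻¹⁷) N.
|F| = 1.19×10⁻¹⁷ N.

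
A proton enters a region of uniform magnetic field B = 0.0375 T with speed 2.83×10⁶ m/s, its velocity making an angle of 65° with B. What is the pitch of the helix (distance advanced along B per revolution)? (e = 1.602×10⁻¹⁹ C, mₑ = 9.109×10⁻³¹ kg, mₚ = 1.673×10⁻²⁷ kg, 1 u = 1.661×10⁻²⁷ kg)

v∥ = v cosθ = 2.83×10⁶·cos65° ≈ 1.196×10⁶ m/s.
T = 2πm/(|q|B) = 2π(1.673×10⁻²⁷)/((1.602×10⁻¹⁹)(0.0375)) ≈ 1.750×10⁻⁶ s.
pitch = v∥ T = (1.196×10⁶)(1.750×10⁻⁶) ≈ 2.09 m.

p ≈ 2.09 m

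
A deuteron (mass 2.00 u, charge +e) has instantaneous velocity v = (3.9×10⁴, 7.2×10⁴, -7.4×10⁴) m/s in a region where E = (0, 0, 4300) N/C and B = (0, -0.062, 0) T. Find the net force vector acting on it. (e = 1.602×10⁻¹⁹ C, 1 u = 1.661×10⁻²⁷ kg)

F ≈ (-7.35×10⁻¹⁶, 0, 3.01×10⁻¹⁶) N

v×B = (-4590, 0, -2420) N/C.
E + v×B = (-4590, 0, 1880) N/C.
F = q(E + v×B) = (1.602×10⁻¹⁹ C)·(-4590, 0, 1880) = (-7.35×10⁻¹⁶, 0, 3.01×10⁻¹⁶) N.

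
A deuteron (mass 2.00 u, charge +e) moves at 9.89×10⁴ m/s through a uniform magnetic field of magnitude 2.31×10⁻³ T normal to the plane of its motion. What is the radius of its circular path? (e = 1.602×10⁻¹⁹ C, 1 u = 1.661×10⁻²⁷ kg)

The magnetic force provides the centripetal force: |q|vB = mv²/r.
r = mv/(|q|B) = (3.322×10⁻²⁷)(9.89×10⁴)/((1.602×10⁻¹⁹)(2.31×10⁻³)) ≈ 0.888 m.

r ≈ 0.888 m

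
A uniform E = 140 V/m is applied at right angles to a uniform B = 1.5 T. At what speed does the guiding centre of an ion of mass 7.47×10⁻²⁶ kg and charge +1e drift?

v_d ≈ 93 m/s

In crossed fields the guiding centre drifts at v_d = |E×B|/B² = E/B, independent of charge and mass.
v_d = 140/1.5 = 93 m/s.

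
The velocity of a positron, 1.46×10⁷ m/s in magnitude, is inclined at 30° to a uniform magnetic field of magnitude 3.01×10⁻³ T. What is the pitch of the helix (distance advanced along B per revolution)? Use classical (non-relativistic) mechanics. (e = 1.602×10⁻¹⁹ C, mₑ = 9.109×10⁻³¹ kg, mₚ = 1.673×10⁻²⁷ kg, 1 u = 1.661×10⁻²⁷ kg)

v∥ = v cosθ = 1.46×10⁷·cos30° ≈ 1.264×10⁷ m/s.
T = 2πm/(|q|B) = 2π(9.109×10⁻³¹)/((1.602×10⁻¹⁹)(3.01×10⁻³)) ≈ 1.187×10⁻⁸ s.
pitch = v∥ T = (1.264×10⁷)(1.187×10⁻⁸) ≈ 0.150 m.

p ≈ 0.150 m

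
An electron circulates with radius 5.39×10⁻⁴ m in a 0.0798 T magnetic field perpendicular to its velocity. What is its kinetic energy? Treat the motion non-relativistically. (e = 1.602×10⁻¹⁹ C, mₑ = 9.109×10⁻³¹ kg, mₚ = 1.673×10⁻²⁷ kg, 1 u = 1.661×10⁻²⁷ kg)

v = |q|Br/m, then KE = ½mv² = (qBr)²/(2m).
v = (1.602×10⁻¹⁹)(0.0798)(5.39×10⁻⁴)/9.109×10⁻³¹ ≈ 7.565×10⁶ m/s.
KE = ½(9.109×10⁻³¹)(7.565×10⁶)² ≈ 2.61×10⁻¹⁷ J.

KE ≈ 2.61×10⁻¹⁷ J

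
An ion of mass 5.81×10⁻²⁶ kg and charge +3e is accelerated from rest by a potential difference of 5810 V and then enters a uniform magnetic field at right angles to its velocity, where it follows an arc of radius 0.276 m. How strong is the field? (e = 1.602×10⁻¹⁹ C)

v = √(2|q|V/m) = √(2·4.806×10⁻¹⁹·5810/5.81×10⁻²⁶) ≈ 3.100×10⁵ m/s.
B = mv/(|q|r) = (5.81×10⁻²⁶)(3.100×10⁵)/((4.806×10⁻¹⁹)(0.276)) ≈ 0.136 T.

B ≈ 0.136 T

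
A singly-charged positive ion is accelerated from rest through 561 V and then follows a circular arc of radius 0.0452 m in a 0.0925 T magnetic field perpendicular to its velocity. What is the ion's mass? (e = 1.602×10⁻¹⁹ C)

m ≈ 2.50×10⁻²⁷ kg

Combine |q|V = ½mv² and r = mv/(|q|B): eliminate v to get m = qB²r²/(2V).
m = (1.602×10⁻¹⁹)(0.0925)²(0.0452)²/(2·561) ≈ 2.50×10⁻²⁷ kg.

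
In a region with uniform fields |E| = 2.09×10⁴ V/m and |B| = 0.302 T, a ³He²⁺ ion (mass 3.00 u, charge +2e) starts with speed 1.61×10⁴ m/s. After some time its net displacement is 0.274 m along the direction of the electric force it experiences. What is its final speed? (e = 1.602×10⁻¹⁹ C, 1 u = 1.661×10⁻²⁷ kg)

B does no work; ΔKE = |q|E d.
½mv_f² = ½mv₀² + |q|Ed = ½(4.983×10⁻²⁷)(1.61×10⁴)² + (3.204×10⁻¹⁹)(2.09×10⁴)(0.274) ≈ 6.458×10⁻¹⁹ J + 1.835×10⁻¹⁵ J ≈ 1.835×10⁻¹⁵ J.
v_f = √(2·1.835×10⁻¹⁵/4.983×10⁻²⁷) ≈ 8.58×10⁵ m/s.

v_f ≈ 8.58×10⁵ m/s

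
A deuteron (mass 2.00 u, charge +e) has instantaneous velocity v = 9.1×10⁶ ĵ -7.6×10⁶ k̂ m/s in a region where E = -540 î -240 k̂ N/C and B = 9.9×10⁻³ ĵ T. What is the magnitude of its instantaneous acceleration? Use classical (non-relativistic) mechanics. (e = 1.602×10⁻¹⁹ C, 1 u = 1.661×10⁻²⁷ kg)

v×B = (7.52×10⁴, 0, 0) N/C.
E + v×B = (7.47×10⁴, 0, -240) N/C.
F = q(E + v×B) = (1.602×10⁻¹⁹ C)·(7.47×10⁴, 0, -240) = (1.20×10⁻¹⁴, 0, -3.84×10⁻¹⁷) N.
|a| = |F|/m = 1.197×10⁻¹⁴/3.322×10⁻²⁷ ≈ 3.60×10¹² m/s².

|a| ≈ 3.60×10¹² m/s²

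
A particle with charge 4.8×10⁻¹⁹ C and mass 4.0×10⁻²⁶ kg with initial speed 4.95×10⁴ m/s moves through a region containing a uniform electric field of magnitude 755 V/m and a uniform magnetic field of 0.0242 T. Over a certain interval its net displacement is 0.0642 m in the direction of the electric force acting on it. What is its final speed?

v_f ≈ 6.01×10⁴ m/s

B does no work; ΔKE = |q|E d.
½mv_f² = ½mv₀² + |q|Ed = ½(4.0×10⁻²⁶)(4.95×10⁴)² + (4.8×10⁻¹⁹)(755)(0.0642) ≈ 4.901×10⁻¹⁷ J + 2.327×10⁻¹⁷ J ≈ 7.227×10⁻¹⁷ J.
v_f = √(2·7.227×10⁻¹⁷/4.0×10⁻²⁶) ≈ 6.01×10⁴ m/s.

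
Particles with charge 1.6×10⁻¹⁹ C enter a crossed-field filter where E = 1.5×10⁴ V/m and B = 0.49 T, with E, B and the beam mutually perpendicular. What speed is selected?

v = 3.1×10⁴ m/s

For undeflected motion the electric and magnetic forces balance: qE = qvB.
v = E/B = 1.5×10⁴/0.49 = 3.1×10⁴ m/s.
The result is independent of the particle's charge and mass.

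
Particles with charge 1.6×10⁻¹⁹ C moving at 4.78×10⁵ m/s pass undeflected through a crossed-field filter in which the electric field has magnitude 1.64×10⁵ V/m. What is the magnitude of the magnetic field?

Balance of forces in the selector: qE = qvB ⇒ B = E/v.
B = 1.64×10⁵/4.78×10⁵ = 0.343 T.

B = 0.343 T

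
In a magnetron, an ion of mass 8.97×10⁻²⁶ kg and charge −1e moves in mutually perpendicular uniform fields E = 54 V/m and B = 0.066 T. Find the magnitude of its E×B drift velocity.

v_d ≈ 820 m/s

The E×B drift speed is v_d = E/B.
v_d = 54/0.066 = 820 m/s.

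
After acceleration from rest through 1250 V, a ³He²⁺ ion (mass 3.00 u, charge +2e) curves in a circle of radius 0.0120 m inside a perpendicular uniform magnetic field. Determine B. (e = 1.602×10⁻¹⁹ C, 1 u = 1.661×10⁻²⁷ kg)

B ≈ 0.520 T

v = √(2|q|V/m) = √(2·3.204×10⁻¹⁹·1250/4.983×10⁻²⁷) ≈ 4.009×10⁵ m/s.
B = mv/(|q|r) = (4.983×10⁻²⁷)(4.009×10⁵)/((3.204×10⁻¹⁹)(0.0120)) ≈ 0.520 T.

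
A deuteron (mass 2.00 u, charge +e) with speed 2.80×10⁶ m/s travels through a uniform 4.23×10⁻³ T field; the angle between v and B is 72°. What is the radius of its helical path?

v⊥ = v sinθ = 2.80×10⁶·sin72° ≈ 2.663×10⁶ m/s.
r = m v⊥/(|q|B) = (3.322×10⁻²⁷)(2.663×10⁶)/((1.602×10⁻¹⁹)(4.23×10⁻³)) ≈ 13.1 m.

r ≈ 13.1 m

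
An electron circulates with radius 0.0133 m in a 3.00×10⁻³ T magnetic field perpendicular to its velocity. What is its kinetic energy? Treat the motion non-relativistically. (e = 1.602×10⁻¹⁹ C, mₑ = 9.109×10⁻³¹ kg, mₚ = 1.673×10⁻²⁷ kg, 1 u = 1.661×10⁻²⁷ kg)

v = |q|Br/m, then KE = ½mv² = (qBr)²/(2m).
v = (1.602×10⁻¹⁹)(3.00×10⁻³)(0.0133)/9.109×10⁻³¹ ≈ 7.017×10⁶ m/s.
KE = ½(9.109×10⁻³¹)(7.017×10⁶)² ≈ 2.24×10⁻¹⁷ J.

KE ≈ 2.24×10⁻¹⁷ J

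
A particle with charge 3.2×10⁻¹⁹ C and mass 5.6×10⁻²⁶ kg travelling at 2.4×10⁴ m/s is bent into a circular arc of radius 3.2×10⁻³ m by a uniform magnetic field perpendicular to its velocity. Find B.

B ≈ 1.3 T

From |q|vB = mv²/r, B = mv/(|q|r).
B = (5.6×10⁻²⁶)(2.4×10⁴)/((3.2×10⁻¹⁹)(3.2×10⁻³)) ≈ 1.3 T.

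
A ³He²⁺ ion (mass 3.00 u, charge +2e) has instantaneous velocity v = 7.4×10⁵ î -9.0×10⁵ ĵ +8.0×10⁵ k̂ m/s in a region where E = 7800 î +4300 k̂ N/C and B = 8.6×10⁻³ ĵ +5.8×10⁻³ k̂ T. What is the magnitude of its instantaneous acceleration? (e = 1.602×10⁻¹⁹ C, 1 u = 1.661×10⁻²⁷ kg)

|a| ≈ 7.89×10¹¹ m/s²

v×B = (-1.21×10⁴, -4290, 6360) N/C.
E + v×B = (-4300, -4290, 1.07×10⁴) N/C.
F = q(E + v×B) = (3.204×10⁻¹⁹ C)·(-4300, -4290, 1.07×10⁴) = (-1.38×10⁻¹⁵, -1.38×10⁻¹⁵, 3.42×10⁻¹⁵) N.
|a| = |F|/m = 3.932×10⁻¹⁵/4.983×10⁻²⁷ ≈ 7.89×10¹¹ m/s².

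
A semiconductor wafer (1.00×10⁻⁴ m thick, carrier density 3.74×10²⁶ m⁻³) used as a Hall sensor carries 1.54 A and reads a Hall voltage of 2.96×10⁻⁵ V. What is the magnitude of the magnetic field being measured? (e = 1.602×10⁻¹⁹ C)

From V_H = IB/(n e t), B = V_H n e t / I.
B = (2.96×10⁻⁵)(3.74×10²⁶)(1.602×10⁻¹⁹)(1.00×10⁻⁴)/1.54 ≈ 0.115 T.

B ≈ 0.115 T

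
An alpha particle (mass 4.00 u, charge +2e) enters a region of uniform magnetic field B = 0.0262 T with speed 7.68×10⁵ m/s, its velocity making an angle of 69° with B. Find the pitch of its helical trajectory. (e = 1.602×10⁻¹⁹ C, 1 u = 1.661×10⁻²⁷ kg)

v∥ = v cosθ = 7.68×10⁵·cos69° ≈ 2.752×10⁵ m/s.
T = 2πm/(|q|B) = 2π(6.644×10⁻²⁷)/((3.204×10⁻¹⁹)(0.0262)) ≈ 4.973×10⁻⁶ s.
pitch = v∥ T = (2.752×10⁵)(4.973×10⁻⁶) ≈ 1.37 m.

p ≈ 1.37 m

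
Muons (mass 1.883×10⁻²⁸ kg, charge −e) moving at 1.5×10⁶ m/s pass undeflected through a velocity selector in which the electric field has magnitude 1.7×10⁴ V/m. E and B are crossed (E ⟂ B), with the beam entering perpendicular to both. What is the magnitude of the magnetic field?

B = 0.011 T

Balance of forces in the selector: qE = qvB ⇒ B = E/v.
B = 1.7×10⁴/1.5×10⁶ = 0.011 T.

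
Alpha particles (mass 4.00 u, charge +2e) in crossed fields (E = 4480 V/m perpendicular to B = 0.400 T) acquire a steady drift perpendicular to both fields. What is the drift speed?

The E×B drift speed is v_d = E/B.
v_d = 4480/0.400 = 1.12×10⁴ m/s.

v_d ≈ 1.12×10⁴ m/s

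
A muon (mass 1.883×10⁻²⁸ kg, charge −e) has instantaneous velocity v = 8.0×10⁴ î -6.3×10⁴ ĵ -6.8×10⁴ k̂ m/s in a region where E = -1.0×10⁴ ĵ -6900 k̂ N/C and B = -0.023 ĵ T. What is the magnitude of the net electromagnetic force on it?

|F| ≈ 2.14×10⁻¹⁵ N

v×B = (-1560, 0, -1840) N/C.
E + v×B = (-1560, -1.00×10⁴, -8740) N/C.
F = q(E + v×B) = (−1.602×10⁻¹⁹ C)·(-1560, -1.00×10⁴, -8740) = (2.51×10⁻¹⁶, 1.60×10⁻¹⁵, 1.40×10⁻¹⁵) N.
|F| = 2.14×10⁻¹⁵ N.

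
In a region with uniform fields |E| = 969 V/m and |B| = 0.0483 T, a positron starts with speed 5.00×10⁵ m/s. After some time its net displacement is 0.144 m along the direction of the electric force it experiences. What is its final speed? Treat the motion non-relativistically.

v_f ≈ 7.02×10⁶ m/s

B does no work; ΔKE = |q|E d.
½mv_f² = ½mv₀² + |q|Ed = ½(9.109×10⁻³¹)(5.00×10⁵)² + (1.602×10⁻¹⁹)(969)(0.144) ≈ 1.139×10⁻¹⁹ J + 2.235×10⁻¹⁷ J ≈ 2.247×10⁻¹⁷ J.
v_f = √(2·2.247×10⁻¹⁷/9.109×10⁻³¹) ≈ 7.02×10⁶ m/s.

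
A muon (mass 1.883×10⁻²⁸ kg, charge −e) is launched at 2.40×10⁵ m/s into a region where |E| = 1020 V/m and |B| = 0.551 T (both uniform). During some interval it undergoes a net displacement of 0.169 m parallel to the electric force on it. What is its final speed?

v_f ≈ 5.92×10⁵ m/s

B does no work; ΔKE = |q|E d.
½mv_f² = ½mv₀² + |q|Ed = ½(1.883×10⁻²⁸)(2.40×10⁵)² + (1.602×10⁻¹⁹)(1020)(0.169) ≈ 5.423×10⁻¹⁸ J + 2.762×10⁻¹⁷ J ≈ 3.304×10⁻¹⁷ J.
v_f = √(2·3.304×10⁻¹⁷/1.883×10⁻²⁸) ≈ 5.92×10⁵ m/s.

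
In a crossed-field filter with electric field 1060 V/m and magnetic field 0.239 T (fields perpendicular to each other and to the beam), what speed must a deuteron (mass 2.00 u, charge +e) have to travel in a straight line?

For undeflected motion the electric and magnetic forces balance: qE = qvB.
v = E/B = 1060/0.239 = 4440 m/s.
The result is independent of the particle's charge and mass.

v = 4440 m/s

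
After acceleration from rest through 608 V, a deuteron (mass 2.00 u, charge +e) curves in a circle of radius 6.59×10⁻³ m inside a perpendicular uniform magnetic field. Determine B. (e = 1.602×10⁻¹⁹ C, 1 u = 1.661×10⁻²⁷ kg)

B ≈ 0.762 T

v = √(2|q|V/m) = √(2·1.602×10⁻¹⁹·608/3.322×10⁻²⁷) ≈ 2.422×10⁵ m/s.
B = mv/(|q|r) = (3.322×10⁻²⁷)(2.422×10⁵)/((1.602×10⁻¹⁹)(6.59×10⁻³)) ≈ 0.762 T.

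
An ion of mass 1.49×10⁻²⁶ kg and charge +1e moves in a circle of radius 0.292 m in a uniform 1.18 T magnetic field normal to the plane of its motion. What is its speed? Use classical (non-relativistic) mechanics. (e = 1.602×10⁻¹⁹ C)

v ≈ 3.70×10⁶ m/s

From |q|vB = mv²/r, v = |q|Br/m.
v = (1.602×10⁻¹⁹)(1.18)(0.292)/1.49×10⁻²⁶ ≈ 3.70×10⁶ m/s.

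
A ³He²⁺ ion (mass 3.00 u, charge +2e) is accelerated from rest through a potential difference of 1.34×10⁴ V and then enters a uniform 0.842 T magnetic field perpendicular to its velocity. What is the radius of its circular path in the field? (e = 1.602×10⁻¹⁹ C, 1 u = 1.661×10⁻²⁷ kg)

r ≈ 0.0242 m

Acceleration: |q|V = ½mv² ⇒ v = √(2|q|V/m) = √(2·3.204×10⁻¹⁹·1.34×10⁴/4.983×10⁻²⁷) ≈ 1.313×10⁶ m/s.
In the field: r = mv/(|q|B) = (4.983×10⁻²⁷)(1.313×10⁶)/((3.204×10⁻¹⁹)(0.842)) ≈ 0.0242 m.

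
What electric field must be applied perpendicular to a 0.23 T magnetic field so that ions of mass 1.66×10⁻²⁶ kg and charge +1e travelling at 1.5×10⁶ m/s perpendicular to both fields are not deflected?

For straight-line motion qE = qvB, so E = vB.
E = 1.5×10⁶ × 0.23 = 3.4×10⁵ V/m.

E = 3.4×10⁵ V/m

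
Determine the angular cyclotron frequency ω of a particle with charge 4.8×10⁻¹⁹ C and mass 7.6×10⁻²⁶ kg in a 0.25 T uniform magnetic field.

ω = |q|B/m.
ω = (4.8×10⁻¹⁹)(0.25)/7.6×10⁻²⁶ ≈ 1.6×10⁶ rad/s.

ω ≈ 1.6×10⁶ rad/s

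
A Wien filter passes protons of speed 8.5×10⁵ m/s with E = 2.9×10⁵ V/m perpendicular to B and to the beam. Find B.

Balance of forces in the selector: qE = qvB ⇒ B = E/v.
B = 2.9×10⁵/8.5×10⁵ = 0.34 T.

B = 0.34 T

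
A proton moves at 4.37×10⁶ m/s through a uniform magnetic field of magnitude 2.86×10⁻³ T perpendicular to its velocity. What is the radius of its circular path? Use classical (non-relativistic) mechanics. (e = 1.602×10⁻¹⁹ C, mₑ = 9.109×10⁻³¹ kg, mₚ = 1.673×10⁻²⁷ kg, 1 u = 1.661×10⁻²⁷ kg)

The magnetic force provides the centripetal force: |q|vB = mv²/r.
r = mv/(|q|B) = (1.673×10⁻²⁷)(4.37×10⁶)/((1.602×10⁻¹⁹)(2.86×10⁻³)) ≈ 16.0 m.

r ≈ 16.0 m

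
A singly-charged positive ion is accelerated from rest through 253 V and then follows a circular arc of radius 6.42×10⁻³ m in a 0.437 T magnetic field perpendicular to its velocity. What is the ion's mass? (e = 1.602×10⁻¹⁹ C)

m ≈ 2.49×10⁻²⁷ kg

Combine |q|V = ½mv² and r = mv/(|q|B): eliminate v to get m = qB²r²/(2V).
m = (1.602×10⁻¹⁹)(0.437)²(6.42×10⁻³)²/(2·253) ≈ 2.49×10⁻²⁷ kg.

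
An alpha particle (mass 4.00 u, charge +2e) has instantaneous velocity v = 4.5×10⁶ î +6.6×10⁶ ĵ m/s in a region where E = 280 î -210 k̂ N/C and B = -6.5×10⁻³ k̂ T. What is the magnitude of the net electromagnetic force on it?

v×B = (-4.29×10⁴, 2.92×10⁴, 0) N/C.
E + v×B = (-4.26×10⁴, 2.92×10⁴, -210) N/C.
F = q(E + v×B) = (3.204×10⁻¹⁹ C)·(-4.26×10⁴, 2.92×10⁴, -210) = (-1.37×10⁻¹⁴, 9.37×10⁻¹⁵, -6.73×10⁻¹⁷) N.
|F| = 1.66×10⁻¹⁴ N.

|F| ≈ 1.66×10⁻¹⁴ N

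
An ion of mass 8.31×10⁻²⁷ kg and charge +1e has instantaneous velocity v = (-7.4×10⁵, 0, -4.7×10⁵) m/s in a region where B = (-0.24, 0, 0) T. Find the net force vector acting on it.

F ≈ (0, 1.81×10⁻¹⁴, 0) N

v×B = (0, 1.13×10⁵, 0) N/C.
F = q v×B = (1.602×10⁻¹⁹ C)·(0, 1.13×10⁵, 0) = (0, 1.81×10⁻¹⁴, 0) N.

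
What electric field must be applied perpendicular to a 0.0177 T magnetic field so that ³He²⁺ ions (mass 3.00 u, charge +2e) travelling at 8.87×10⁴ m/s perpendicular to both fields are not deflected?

For straight-line motion qE = qvB, so E = vB.
E = 8.87×10⁴ × 0.0177 = 1570 V/m.

E = 1570 V/m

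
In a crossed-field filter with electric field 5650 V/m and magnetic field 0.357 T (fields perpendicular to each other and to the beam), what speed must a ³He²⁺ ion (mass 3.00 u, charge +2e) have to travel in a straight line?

v = 1.58×10⁴ m/s

For undeflected motion the electric and magnetic forces balance: qE = qvB.
v = E/B = 5650/0.357 = 1.58×10⁴ m/s.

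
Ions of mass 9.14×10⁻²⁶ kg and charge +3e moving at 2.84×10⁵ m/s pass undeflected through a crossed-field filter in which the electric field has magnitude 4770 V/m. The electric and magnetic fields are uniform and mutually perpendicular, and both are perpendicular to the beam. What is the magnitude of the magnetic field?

Balance of forces in the selector: qE = qvB ⇒ B = E/v.
B = 4770/2.84×10⁵ = 0.0168 T.

B = 0.0168 T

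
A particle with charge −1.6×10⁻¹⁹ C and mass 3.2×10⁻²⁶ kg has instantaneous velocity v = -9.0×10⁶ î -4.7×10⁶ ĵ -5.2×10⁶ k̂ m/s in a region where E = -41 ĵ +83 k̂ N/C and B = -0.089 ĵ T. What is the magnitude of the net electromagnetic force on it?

v×B = (-4.63×10⁵, 0, 8.01×10⁵) N/C.
E + v×B = (-4.63×10⁵, -41.0, 8.01×10⁵) N/C.
F = q(E + v×B) = (−1.6×10⁻¹⁹ C)·(-4.63×10⁵, -41.0, 8.01×10⁵) = (7.40×10⁻¹⁴, 6.56×10⁻¹⁸, -1.28×10⁻¹³) N.
|F| = 1.48×10⁻¹³ N.

|F| ≈ 1.48×10⁻¹³ N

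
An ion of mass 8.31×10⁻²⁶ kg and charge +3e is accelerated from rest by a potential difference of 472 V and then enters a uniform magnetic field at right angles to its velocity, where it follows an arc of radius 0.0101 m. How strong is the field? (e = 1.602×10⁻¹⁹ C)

B ≈ 1.26 T

v = √(2|q|V/m) = √(2·4.806×10⁻¹⁹·472/8.31×10⁻²⁶) ≈ 7.389×10⁴ m/s.
B = mv/(|q|r) = (8.31×10⁻²⁶)(7.389×10⁴)/((4.806×10⁻¹⁹)(0.0101)) ≈ 1.26 T.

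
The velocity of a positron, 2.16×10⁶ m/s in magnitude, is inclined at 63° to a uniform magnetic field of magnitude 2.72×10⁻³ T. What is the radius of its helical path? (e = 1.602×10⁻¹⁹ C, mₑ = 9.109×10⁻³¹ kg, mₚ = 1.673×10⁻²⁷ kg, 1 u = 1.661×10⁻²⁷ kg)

r ≈ 4.02×10⁻³ m

v⊥ = v sinθ = 2.16×10⁶·sin63° ≈ 1.925×10⁶ m/s.
r = m v⊥/(|q|B) = (9.109×10⁻³¹)(1.925×10⁶)/((1.602×10⁻¹⁹)(2.72×10⁻³)) ≈ 4.02×10⁻³ m.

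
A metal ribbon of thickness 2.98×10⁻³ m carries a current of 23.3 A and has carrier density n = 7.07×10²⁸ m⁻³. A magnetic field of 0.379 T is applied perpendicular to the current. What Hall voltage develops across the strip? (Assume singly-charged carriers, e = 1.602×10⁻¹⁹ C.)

V_H ≈ 2.62×10⁻⁷ V

V_H = IB/(n e t).
V_H = (23.3)(0.379)/((7.07×10²⁸)(1.602×10⁻¹⁹)(2.98×10⁻³)) ≈ 2.62×10⁻⁷ V.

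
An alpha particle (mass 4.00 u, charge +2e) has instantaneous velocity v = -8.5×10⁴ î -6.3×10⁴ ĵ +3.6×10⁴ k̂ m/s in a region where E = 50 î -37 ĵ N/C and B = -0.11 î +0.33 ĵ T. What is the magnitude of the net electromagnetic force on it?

|F| ≈ 1.19×10⁻¹⁴ N

v×B = (-1.19×10⁴, -3960, -3.50×10⁴) N/C.
E + v×B = (-1.18×10⁴, -4000, -3.50×10⁴) N/C.
F = q(E + v×B) = (3.204×10⁻¹⁹ C)·(-1.18×10⁴, -4000, -3.50×10⁴) = (-3.79×10⁻¹⁵, -1.28×10⁻¹⁵, -1.12×10⁻¹⁴) N.
|F| = 1.19×10⁻¹⁴ N.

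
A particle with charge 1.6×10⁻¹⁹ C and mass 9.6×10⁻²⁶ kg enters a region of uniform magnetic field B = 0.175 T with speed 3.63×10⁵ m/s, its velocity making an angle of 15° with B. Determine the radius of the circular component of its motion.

r ≈ 0.322 m

v⊥ = v sinθ = 3.63×10⁵·sin15° ≈ 9.395×10⁴ m/s.
r = m v⊥/(|q|B) = (9.6×10⁻²⁶)(9.395×10⁴)/((1.6×10⁻¹⁹)(0.175)) ≈ 0.322 m.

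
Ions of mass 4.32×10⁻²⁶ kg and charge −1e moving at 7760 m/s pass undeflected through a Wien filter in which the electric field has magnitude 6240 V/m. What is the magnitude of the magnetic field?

B = 0.804 T

Balance of forces in the selector: qE = qvB ⇒ B = E/v.
B = 6240/7760 = 0.804 T.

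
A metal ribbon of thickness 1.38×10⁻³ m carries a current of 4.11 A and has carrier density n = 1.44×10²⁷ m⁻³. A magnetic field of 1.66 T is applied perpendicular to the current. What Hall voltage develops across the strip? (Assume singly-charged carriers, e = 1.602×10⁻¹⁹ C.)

V_H = IB/(n e t).
V_H = (4.11)(1.66)/((1.44×10²⁷)(1.602×10⁻¹⁹)(1.38×10⁻³)) ≈ 2.14×10⁻⁵ V.

V_H ≈ 2.14×10⁻⁵ V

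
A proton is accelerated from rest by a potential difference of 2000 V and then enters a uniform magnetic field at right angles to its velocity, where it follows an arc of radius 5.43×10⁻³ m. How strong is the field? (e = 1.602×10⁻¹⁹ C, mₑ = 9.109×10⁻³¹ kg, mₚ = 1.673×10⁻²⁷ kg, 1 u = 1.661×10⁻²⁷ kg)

B ≈ 1.19 T

v = √(2|q|V/m) = √(2·1.602×10⁻¹⁹·2000/1.673×10⁻²⁷) ≈ 6.189×10⁵ m/s.
B = mv/(|q|r) = (1.673×10⁻²⁷)(6.189×10⁵)/((1.602×10⁻¹⁹)(5.43×10⁻³)) ≈ 1.19 T.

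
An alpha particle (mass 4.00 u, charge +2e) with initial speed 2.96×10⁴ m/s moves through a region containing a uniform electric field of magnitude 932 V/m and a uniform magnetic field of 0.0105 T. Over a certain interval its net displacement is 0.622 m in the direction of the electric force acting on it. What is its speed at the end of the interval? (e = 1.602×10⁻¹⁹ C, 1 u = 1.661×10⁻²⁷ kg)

v_f ≈ 2.38×10⁵ m/s

B does no work; ΔKE = |q|E d.
½mv_f² = ½mv₀² + |q|Ed = ½(6.644×10⁻²⁷)(2.96×10⁴)² + (3.204×10⁻¹⁹)(932)(0.622) ≈ 2.911×10⁻¹⁸ J + 1.857×10⁻¹⁶ J ≈ 1.886×10⁻¹⁶ J.
v_f = √(2·1.886×10⁻¹⁶/6.644×10⁻²⁷) ≈ 2.38×10⁵ m/s.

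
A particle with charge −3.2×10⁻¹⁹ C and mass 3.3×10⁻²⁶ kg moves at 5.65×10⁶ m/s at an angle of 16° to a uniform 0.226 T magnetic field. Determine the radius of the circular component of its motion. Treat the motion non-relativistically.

v⊥ = v sinθ = 5.65×10⁶·sin16° ≈ 1.557×10⁶ m/s.
r = m v⊥/(|q|B) = (3.3×10⁻²⁶)(1.557×10⁶)/((3.2×10⁻¹⁹)(0.226)) ≈ 0.711 m.

r ≈ 0.711 m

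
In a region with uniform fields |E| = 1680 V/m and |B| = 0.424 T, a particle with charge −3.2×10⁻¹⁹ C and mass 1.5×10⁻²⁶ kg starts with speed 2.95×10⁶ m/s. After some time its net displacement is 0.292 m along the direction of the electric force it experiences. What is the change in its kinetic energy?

ΔKE ≈ 1.57×10⁻¹⁶ J

The magnetic force is always ⟂ v and does no work; only the electric force changes KE.
ΔKE = F_E · d = |q|E d = (3.2×10⁻¹⁹)(1680)(0.292) ≈ 1.57×10⁻¹⁶ J.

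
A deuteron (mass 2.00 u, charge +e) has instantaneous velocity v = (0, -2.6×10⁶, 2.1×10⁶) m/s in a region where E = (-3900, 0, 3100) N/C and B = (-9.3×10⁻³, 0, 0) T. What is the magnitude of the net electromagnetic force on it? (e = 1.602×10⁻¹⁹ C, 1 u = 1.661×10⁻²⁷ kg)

v×B = (0, -1.95×10⁴, -2.42×10⁴) N/C.
E + v×B = (-3900, -1.95×10⁴, -2.11×10⁴) N/C.
F = q(E + v×B) = (1.602×10⁻¹⁹ C)·(-3900, -1.95×10⁴, -2.11×10⁴) = (-6.25×10⁻¹⁶, -3.13×10⁻¹⁵, -3.38×10⁻¹⁵) N.
|F| = 4.65×10⁻¹⁵ N.

|F| ≈ 4.65×10⁻¹⁵ N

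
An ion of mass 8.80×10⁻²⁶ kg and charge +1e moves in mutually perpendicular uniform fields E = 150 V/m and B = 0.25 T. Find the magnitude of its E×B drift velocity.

The E×B drift speed is v_d = E/B.
v_d = 150/0.25 = 600 m/s.

v_d ≈ 600 m/s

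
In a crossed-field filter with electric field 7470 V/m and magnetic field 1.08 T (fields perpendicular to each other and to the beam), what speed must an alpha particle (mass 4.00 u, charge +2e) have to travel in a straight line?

For undeflected motion the electric and magnetic forces balance: qE = qvB.
v = E/B = 7470/1.08 = 6920 m/s.

v = 6920 m/s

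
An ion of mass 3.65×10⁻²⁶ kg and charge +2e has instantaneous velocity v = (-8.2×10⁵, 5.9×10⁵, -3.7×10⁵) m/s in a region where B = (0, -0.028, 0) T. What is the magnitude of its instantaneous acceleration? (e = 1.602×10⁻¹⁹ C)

v×B = (-1.04×10⁴, 0, 2.30×10⁴) N/C.
F = q v×B = (3.204×10⁻¹⁹ C)·(-1.04×10⁴, 0, 2.30×10⁴) = (-3.32×10⁻¹⁵, 0, 7.36×10⁻¹⁵) N.
|a| = |F|/m = 8.071×10⁻¹⁵/3.65×10⁻²⁶ ≈ 2.21×10¹¹ m/s².

|a| ≈ 2.21×10¹¹ m/s²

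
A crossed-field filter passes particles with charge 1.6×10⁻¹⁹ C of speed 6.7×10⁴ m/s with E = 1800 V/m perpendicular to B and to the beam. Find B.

Balance of forces in the selector: qE = qvB ⇒ B = E/v.
B = 1800/6.7×10⁴ = 0.027 T.

B = 0.027 T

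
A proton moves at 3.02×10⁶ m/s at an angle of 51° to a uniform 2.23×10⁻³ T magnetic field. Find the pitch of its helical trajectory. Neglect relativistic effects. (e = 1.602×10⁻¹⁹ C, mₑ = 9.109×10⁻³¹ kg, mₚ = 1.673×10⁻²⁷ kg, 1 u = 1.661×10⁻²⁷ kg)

v∥ = v cosθ = 3.02×10⁶·cos51° ≈ 1.901×10⁶ m/s.
T = 2πm/(|q|B) = 2π(1.673×10⁻²⁷)/((1.602×10⁻¹⁹)(2.23×10⁻³)) ≈ 2.942×10⁻⁵ s.
pitch = v∥ T = (1.901×10⁶)(2.942×10⁻⁵) ≈ 55.9 m.

p ≈ 55.9 m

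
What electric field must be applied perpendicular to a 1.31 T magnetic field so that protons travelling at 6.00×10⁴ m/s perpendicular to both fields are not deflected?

For straight-line motion qE = qvB, so E = vB.
E = 6.00×10⁴ × 1.31 = 7.86×10⁴ V/m.

E = 7.86×10⁴ V/m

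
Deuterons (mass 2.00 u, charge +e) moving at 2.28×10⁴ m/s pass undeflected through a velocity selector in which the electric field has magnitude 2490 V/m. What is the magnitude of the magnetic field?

B = 0.109 T

Balance of forces in the selector: qE = qvB ⇒ B = E/v.
B = 2490/2.28×10⁴ = 0.109 T.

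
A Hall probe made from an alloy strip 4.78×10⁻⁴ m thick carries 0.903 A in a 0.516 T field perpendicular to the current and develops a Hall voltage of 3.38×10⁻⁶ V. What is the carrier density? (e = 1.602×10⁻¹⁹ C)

n ≈ 1.80×10²⁷ m⁻³

From V_H = IB/(n e t), n = IB/(V_H e t).
n = (0.903)(0.516)/((3.38×10⁻⁶)(1.602×10⁻¹⁹)(4.78×10⁻⁴)) ≈ 1.80×10²⁷ m⁻³.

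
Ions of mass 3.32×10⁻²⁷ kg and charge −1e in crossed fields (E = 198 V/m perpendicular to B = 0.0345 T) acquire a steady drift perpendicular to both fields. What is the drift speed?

The steady drift has the magnetic force balancing the electric force, so v_d = E/B.
v_d = 198/0.0345 = 5740 m/s.

v_d ≈ 5740 m/s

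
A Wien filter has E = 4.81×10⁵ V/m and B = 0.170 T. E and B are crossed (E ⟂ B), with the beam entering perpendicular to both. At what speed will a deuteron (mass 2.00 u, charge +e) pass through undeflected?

For undeflected motion the electric and magnetic forces balance: qE = qvB.
v = E/B = 4.81×10⁵/0.170 = 2.83×10⁶ m/s.

v = 2.83×10⁶ m/s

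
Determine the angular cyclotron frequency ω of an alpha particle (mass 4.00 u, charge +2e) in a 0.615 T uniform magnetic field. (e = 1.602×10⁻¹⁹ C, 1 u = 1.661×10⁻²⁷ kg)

ω = |q|B/m.
ω = (3.204×10⁻¹⁹)(0.615)/6.644×10⁻²⁷ ≈ 2.97×10⁷ rad/s.

ω ≈ 2.97×10⁷ rad/s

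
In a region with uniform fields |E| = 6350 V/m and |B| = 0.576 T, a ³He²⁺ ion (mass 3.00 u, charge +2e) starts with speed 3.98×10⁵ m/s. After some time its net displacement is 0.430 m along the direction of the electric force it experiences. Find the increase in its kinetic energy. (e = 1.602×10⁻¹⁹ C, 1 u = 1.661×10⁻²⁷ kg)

ΔKE ≈ 8.75×10⁻¹⁶ J

The magnetic force is always ⟂ v and does no work; only the electric force changes KE.
ΔKE = F_E · d = |q|E d = (3.204×10⁻¹⁹)(6350)(0.430) ≈ 8.75×10⁻¹⁶ J.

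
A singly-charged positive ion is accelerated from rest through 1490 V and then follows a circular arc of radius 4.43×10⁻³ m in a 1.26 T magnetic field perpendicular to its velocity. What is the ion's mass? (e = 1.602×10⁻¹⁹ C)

Combine |q|V = ½mv² and r = mv/(|q|B): eliminate v to get m = qB²r²/(2V).
m = (1.602×10⁻¹⁹)(1.26)²(4.43×10⁻³)²/(2·1490) ≈ 1.67×10⁻²⁷ kg.

m ≈ 1.67×10⁻²⁷ kg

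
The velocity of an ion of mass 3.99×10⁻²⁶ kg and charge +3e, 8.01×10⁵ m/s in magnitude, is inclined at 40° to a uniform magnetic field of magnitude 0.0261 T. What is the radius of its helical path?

v⊥ = v sinθ = 8.01×10⁵·sin40° ≈ 5.149×10⁵ m/s.
r = m v⊥/(|q|B) = (3.99×10⁻²⁶)(5.149×10⁵)/((4.806×10⁻¹⁹)(0.0261)) ≈ 1.64 m.

r ≈ 1.64 m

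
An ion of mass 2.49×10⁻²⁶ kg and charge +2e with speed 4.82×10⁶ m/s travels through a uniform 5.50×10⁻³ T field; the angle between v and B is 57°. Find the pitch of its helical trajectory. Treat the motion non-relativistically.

p ≈ 233 m

v∥ = v cosθ = 4.82×10⁶·cos57° ≈ 2.625×10⁶ m/s.
T = 2πm/(|q|B) = 2π(2.49×10⁻²⁶)/((3.204×10⁻¹⁹)(5.50×10⁻³)) ≈ 8.878×10⁻⁵ s.
pitch = v∥ T = (2.625×10⁶)(8.878×10⁻⁵) ≈ 233 m.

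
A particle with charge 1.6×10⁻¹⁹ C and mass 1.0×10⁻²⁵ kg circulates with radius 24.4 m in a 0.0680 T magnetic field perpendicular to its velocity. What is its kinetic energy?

v = |q|Br/m, then KE = ½mv² = (qBr)²/(2m).
v = (1.6×10⁻¹⁹)(0.0680)(24.4)/1.0×10⁻²⁵ ≈ 2.655×10⁶ m/s.
KE = ½(1.0×10⁻²⁵)(2.655×10⁶)² ≈ 3.52×10⁻¹³ J = 2.20×10⁶ eV.

KE ≈ 2.20×10⁶ eV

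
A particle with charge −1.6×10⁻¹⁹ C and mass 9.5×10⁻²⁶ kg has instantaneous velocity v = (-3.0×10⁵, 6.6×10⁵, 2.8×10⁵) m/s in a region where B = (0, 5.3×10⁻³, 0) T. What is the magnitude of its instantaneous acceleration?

v×B = (-1480, 0, -1590) N/C.
F = q v×B = (−1.6×10⁻¹⁹ C)·(-1480, 0, -1590) = (2.37×10⁻¹⁶, 0, 2.54×10⁻¹⁶) N.
|a| = |F|/m = 3.480×10⁻¹⁶/9.5×10⁻²⁶ ≈ 3.66×10⁹ m/s².

|a| ≈ 3.66×10⁹ m/s²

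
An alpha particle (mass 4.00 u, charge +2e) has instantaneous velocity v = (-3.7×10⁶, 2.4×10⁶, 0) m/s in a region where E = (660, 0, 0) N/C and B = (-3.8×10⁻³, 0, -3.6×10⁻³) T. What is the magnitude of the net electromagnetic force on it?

v×B = (-8640, -1.33×10⁴, 9120) N/C.
E + v×B = (-7980, -1.33×10⁴, 9120) N/C.
F = q(E + v×B) = (3.204×10⁻¹⁹ C)·(-7980, -1.33×10⁴, 9120) = (-2.56×10⁻¹⁵, -4.27×10⁻¹⁵, 2.92×10⁻¹⁵) N.
|F| = 5.77×10⁻¹⁵ N.

|F| ≈ 5.77×10⁻¹⁵ N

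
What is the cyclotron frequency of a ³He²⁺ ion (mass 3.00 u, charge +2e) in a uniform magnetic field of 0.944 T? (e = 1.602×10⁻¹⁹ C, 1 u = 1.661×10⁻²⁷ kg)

f = |q|B/(2πm).
f = (3.204×10⁻¹⁹)(0.944)/(2π·4.983×10⁻²⁷) ≈ 9.66×10⁶ Hz.

f ≈ 9.66×10⁶ Hz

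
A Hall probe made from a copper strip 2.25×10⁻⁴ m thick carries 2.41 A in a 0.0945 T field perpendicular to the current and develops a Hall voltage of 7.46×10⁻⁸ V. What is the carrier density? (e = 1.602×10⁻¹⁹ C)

From V_H = IB/(n e t), n = IB/(V_H e t).
n = (2.41)(0.0945)/((7.46×10⁻⁸)(1.602×10⁻¹⁹)(2.25×10⁻⁴)) ≈ 8.47×10²⁸ m⁻³.

n ≈ 8.47×10²⁸ m⁻³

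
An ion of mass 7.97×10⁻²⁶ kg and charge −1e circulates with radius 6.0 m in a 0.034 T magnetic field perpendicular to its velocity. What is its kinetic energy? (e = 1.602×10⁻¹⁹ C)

v = |q|Br/m, then KE = ½mv² = (qBr)²/(2m).
v = (1.602×10⁻¹⁹)(0.034)(6.0)/7.97×10⁻²⁶ ≈ 4.100×10⁵ m/s.
KE = ½(7.97×10⁻²⁶)(4.100×10⁵)² ≈ 6.7×10⁻¹⁵ J = 4.2×10⁴ eV.

KE ≈ 4.2×10⁴ eV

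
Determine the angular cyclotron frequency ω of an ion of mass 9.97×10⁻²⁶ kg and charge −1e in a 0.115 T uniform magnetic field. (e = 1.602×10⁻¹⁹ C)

ω ≈ 1.85×10⁵ rad/s

ω = |q|B/m.
ω = (1.602×10⁻¹⁹)(0.115)/9.97×10⁻²⁶ ≈ 1.85×10⁵ rad/s.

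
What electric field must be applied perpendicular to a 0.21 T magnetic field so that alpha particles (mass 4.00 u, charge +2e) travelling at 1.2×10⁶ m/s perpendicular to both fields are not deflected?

E = 2.5×10⁵ V/m

For straight-line motion qE = qvB, so E = vB.
E = 1.2×10⁶ × 0.21 = 2.5×10⁵ V/m.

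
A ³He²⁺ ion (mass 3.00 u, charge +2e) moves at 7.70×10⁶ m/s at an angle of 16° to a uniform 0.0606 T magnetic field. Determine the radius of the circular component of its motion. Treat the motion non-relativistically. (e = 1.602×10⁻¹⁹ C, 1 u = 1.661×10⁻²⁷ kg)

v⊥ = v sinθ = 7.70×10⁶·sin16° ≈ 2.122×10⁶ m/s.
r = m v⊥/(|q|B) = (4.983×10⁻²⁷)(2.122×10⁶)/((3.204×10⁻¹⁹)(0.0606)) ≈ 0.545 m.

r ≈ 0.545 m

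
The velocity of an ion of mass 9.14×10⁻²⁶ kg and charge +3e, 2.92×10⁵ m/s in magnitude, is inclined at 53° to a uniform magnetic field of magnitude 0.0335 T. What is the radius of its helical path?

r ≈ 1.32 m

v⊥ = v sinθ = 2.92×10⁵·sin53° ≈ 2.332×10⁵ m/s.
r = m v⊥/(|q|B) = (9.14×10⁻²⁶)(2.332×10⁵)/((4.806×10⁻¹⁹)(0.0335)) ≈ 1.32 m.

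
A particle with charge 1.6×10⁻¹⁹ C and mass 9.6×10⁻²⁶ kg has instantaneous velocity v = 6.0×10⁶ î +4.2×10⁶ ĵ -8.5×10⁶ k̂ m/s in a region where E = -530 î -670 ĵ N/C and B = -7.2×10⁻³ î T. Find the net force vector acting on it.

v×B = (0, 6.12×10⁴, 3.02×10⁴) N/C.
E + v×B = (-530, 6.05×10⁴, 3.02×10⁴) N/C.
F = q(E + v×B) = (1.6×10⁻¹⁹ C)·(-530, 6.05×10⁴, 3.02×10⁴) = (-8.48×10⁻¹⁷, 9.68×10⁻¹⁵, 4.84×10⁻¹⁵) N.

F ≈ (-8.48×10⁻¹⁷, 9.68×10⁻¹⁵, 4.84×10⁻¹⁵) N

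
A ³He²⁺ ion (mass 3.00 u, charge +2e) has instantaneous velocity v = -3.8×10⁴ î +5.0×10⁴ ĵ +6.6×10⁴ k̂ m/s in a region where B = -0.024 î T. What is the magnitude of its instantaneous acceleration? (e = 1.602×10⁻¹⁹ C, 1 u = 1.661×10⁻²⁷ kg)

v×B = (0, -1580, 1200) N/C.
F = q v×B = (3.204×10⁻¹⁹ C)·(0, -1580, 1200) = (0, -5.08×10⁻¹⁶, 3.84×10⁻¹⁶) N.
|a| = |F|/m = 6.367×10⁻¹⁶/4.983×10⁻²⁷ ≈ 1.28×10¹¹ m/s².

|a| ≈ 1.28×10¹¹ m/s²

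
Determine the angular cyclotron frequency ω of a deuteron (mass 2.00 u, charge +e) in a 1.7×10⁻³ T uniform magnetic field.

ω = |q|B/m.
ω = (1.602×10⁻¹⁹)(1.7×10⁻³)/3.322×10⁻²⁷ ≈ 8.2×10⁴ rad/s.

ω ≈ 8.2×10⁴ rad/s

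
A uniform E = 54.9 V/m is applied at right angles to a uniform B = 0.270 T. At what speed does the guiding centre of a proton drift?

The E×B drift speed is v_d = E/B.
v_d = 54.9/0.270 = 203 m/s.

v_d ≈ 203 m/s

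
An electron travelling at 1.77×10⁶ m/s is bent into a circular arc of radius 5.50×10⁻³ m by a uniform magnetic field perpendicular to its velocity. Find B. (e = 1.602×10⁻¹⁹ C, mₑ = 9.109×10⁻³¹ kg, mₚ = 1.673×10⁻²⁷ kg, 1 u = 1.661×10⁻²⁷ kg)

From |q|vB = mv²/r, B = mv/(|q|r).
B = (9.109×10⁻³¹)(1.77×10⁶)/((1.602×10⁻¹⁹)(5.50×10⁻³)) ≈ 1.83×10⁻³ T.

B ≈ 1.83×10⁻³ T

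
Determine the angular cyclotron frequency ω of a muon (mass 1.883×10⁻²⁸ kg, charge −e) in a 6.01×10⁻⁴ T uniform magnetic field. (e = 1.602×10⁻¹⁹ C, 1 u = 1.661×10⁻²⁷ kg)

ω ≈ 5.11×10⁵ rad/s

ω = |q|B/m.
ω = (1.602×10⁻¹⁹)(6.01×10⁻⁴)/1.883×10⁻²⁸ ≈ 5.11×10⁵ rad/s.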